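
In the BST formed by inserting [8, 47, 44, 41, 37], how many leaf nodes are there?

Tree built from: [8, 47, 44, 41, 37]
Tree (level-order array): [8, None, 47, 44, None, 41, None, 37]
Rule: A leaf has 0 children.
Per-node child counts:
  node 8: 1 child(ren)
  node 47: 1 child(ren)
  node 44: 1 child(ren)
  node 41: 1 child(ren)
  node 37: 0 child(ren)
Matching nodes: [37]
Count of leaf nodes: 1


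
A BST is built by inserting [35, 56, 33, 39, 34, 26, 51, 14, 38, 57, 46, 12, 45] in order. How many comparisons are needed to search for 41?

Search path for 41: 35 -> 56 -> 39 -> 51 -> 46 -> 45
Found: False
Comparisons: 6


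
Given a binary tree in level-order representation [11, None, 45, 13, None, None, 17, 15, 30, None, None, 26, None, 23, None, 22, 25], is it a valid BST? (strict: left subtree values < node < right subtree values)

Level-order array: [11, None, 45, 13, None, None, 17, 15, 30, None, None, 26, None, 23, None, 22, 25]
Validate using subtree bounds (lo, hi): at each node, require lo < value < hi,
then recurse left with hi=value and right with lo=value.
Preorder trace (stopping at first violation):
  at node 11 with bounds (-inf, +inf): OK
  at node 45 with bounds (11, +inf): OK
  at node 13 with bounds (11, 45): OK
  at node 17 with bounds (13, 45): OK
  at node 15 with bounds (13, 17): OK
  at node 30 with bounds (17, 45): OK
  at node 26 with bounds (17, 30): OK
  at node 23 with bounds (17, 26): OK
  at node 22 with bounds (17, 23): OK
  at node 25 with bounds (23, 26): OK
No violation found at any node.
Result: Valid BST


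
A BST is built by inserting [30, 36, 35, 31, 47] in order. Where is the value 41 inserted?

Starting tree (level order): [30, None, 36, 35, 47, 31]
Insertion path: 30 -> 36 -> 47
Result: insert 41 as left child of 47
Final tree (level order): [30, None, 36, 35, 47, 31, None, 41]


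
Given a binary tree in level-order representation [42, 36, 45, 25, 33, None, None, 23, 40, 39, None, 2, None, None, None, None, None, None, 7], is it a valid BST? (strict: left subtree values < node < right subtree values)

Level-order array: [42, 36, 45, 25, 33, None, None, 23, 40, 39, None, 2, None, None, None, None, None, None, 7]
Validate using subtree bounds (lo, hi): at each node, require lo < value < hi,
then recurse left with hi=value and right with lo=value.
Preorder trace (stopping at first violation):
  at node 42 with bounds (-inf, +inf): OK
  at node 36 with bounds (-inf, 42): OK
  at node 25 with bounds (-inf, 36): OK
  at node 23 with bounds (-inf, 25): OK
  at node 2 with bounds (-inf, 23): OK
  at node 7 with bounds (2, 23): OK
  at node 40 with bounds (25, 36): VIOLATION
Node 40 violates its bound: not (25 < 40 < 36).
Result: Not a valid BST


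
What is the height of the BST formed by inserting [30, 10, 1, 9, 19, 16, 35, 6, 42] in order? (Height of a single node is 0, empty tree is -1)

Insertion order: [30, 10, 1, 9, 19, 16, 35, 6, 42]
Tree (level-order array): [30, 10, 35, 1, 19, None, 42, None, 9, 16, None, None, None, 6]
Compute height bottom-up (empty subtree = -1):
  height(6) = 1 + max(-1, -1) = 0
  height(9) = 1 + max(0, -1) = 1
  height(1) = 1 + max(-1, 1) = 2
  height(16) = 1 + max(-1, -1) = 0
  height(19) = 1 + max(0, -1) = 1
  height(10) = 1 + max(2, 1) = 3
  height(42) = 1 + max(-1, -1) = 0
  height(35) = 1 + max(-1, 0) = 1
  height(30) = 1 + max(3, 1) = 4
Height = 4


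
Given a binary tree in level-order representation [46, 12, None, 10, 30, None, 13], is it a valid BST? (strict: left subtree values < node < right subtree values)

Level-order array: [46, 12, None, 10, 30, None, 13]
Validate using subtree bounds (lo, hi): at each node, require lo < value < hi,
then recurse left with hi=value and right with lo=value.
Preorder trace (stopping at first violation):
  at node 46 with bounds (-inf, +inf): OK
  at node 12 with bounds (-inf, 46): OK
  at node 10 with bounds (-inf, 12): OK
  at node 13 with bounds (10, 12): VIOLATION
Node 13 violates its bound: not (10 < 13 < 12).
Result: Not a valid BST


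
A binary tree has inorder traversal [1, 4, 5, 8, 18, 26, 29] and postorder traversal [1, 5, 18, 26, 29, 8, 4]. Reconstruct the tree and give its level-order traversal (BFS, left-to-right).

Inorder:   [1, 4, 5, 8, 18, 26, 29]
Postorder: [1, 5, 18, 26, 29, 8, 4]
Algorithm: postorder visits root last, so walk postorder right-to-left;
each value is the root of the current inorder slice — split it at that
value, recurse on the right subtree first, then the left.
Recursive splits:
  root=4; inorder splits into left=[1], right=[5, 8, 18, 26, 29]
  root=8; inorder splits into left=[5], right=[18, 26, 29]
  root=29; inorder splits into left=[18, 26], right=[]
  root=26; inorder splits into left=[18], right=[]
  root=18; inorder splits into left=[], right=[]
  root=5; inorder splits into left=[], right=[]
  root=1; inorder splits into left=[], right=[]
Reconstructed level-order: [4, 1, 8, 5, 29, 26, 18]


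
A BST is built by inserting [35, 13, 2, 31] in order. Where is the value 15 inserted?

Starting tree (level order): [35, 13, None, 2, 31]
Insertion path: 35 -> 13 -> 31
Result: insert 15 as left child of 31
Final tree (level order): [35, 13, None, 2, 31, None, None, 15]


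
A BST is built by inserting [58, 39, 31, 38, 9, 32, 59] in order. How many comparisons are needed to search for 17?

Search path for 17: 58 -> 39 -> 31 -> 9
Found: False
Comparisons: 4


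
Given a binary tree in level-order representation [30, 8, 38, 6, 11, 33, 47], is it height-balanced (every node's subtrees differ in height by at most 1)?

Tree (level-order array): [30, 8, 38, 6, 11, 33, 47]
Definition: a tree is height-balanced if, at every node, |h(left) - h(right)| <= 1 (empty subtree has height -1).
Bottom-up per-node check:
  node 6: h_left=-1, h_right=-1, diff=0 [OK], height=0
  node 11: h_left=-1, h_right=-1, diff=0 [OK], height=0
  node 8: h_left=0, h_right=0, diff=0 [OK], height=1
  node 33: h_left=-1, h_right=-1, diff=0 [OK], height=0
  node 47: h_left=-1, h_right=-1, diff=0 [OK], height=0
  node 38: h_left=0, h_right=0, diff=0 [OK], height=1
  node 30: h_left=1, h_right=1, diff=0 [OK], height=2
All nodes satisfy the balance condition.
Result: Balanced


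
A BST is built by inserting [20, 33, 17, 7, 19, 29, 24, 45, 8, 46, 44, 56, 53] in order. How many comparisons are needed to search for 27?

Search path for 27: 20 -> 33 -> 29 -> 24
Found: False
Comparisons: 4


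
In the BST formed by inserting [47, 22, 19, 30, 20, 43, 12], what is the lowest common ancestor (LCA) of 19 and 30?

Tree insertion order: [47, 22, 19, 30, 20, 43, 12]
Tree (level-order array): [47, 22, None, 19, 30, 12, 20, None, 43]
In a BST, the LCA of p=19, q=30 is the first node v on the
root-to-leaf path with p <= v <= q (go left if both < v, right if both > v).
Walk from root:
  at 47: both 19 and 30 < 47, go left
  at 22: 19 <= 22 <= 30, this is the LCA
LCA = 22


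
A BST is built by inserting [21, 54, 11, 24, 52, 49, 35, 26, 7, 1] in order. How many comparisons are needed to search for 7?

Search path for 7: 21 -> 11 -> 7
Found: True
Comparisons: 3


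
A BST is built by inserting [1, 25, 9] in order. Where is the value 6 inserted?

Starting tree (level order): [1, None, 25, 9]
Insertion path: 1 -> 25 -> 9
Result: insert 6 as left child of 9
Final tree (level order): [1, None, 25, 9, None, 6]


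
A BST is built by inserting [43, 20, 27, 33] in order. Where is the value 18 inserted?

Starting tree (level order): [43, 20, None, None, 27, None, 33]
Insertion path: 43 -> 20
Result: insert 18 as left child of 20
Final tree (level order): [43, 20, None, 18, 27, None, None, None, 33]


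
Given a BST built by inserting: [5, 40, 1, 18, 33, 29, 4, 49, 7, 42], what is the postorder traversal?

Tree insertion order: [5, 40, 1, 18, 33, 29, 4, 49, 7, 42]
Tree (level-order array): [5, 1, 40, None, 4, 18, 49, None, None, 7, 33, 42, None, None, None, 29]
Postorder traversal: [4, 1, 7, 29, 33, 18, 42, 49, 40, 5]


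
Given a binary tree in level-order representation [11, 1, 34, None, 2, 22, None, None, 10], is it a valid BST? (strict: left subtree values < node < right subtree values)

Level-order array: [11, 1, 34, None, 2, 22, None, None, 10]
Validate using subtree bounds (lo, hi): at each node, require lo < value < hi,
then recurse left with hi=value and right with lo=value.
Preorder trace (stopping at first violation):
  at node 11 with bounds (-inf, +inf): OK
  at node 1 with bounds (-inf, 11): OK
  at node 2 with bounds (1, 11): OK
  at node 10 with bounds (2, 11): OK
  at node 34 with bounds (11, +inf): OK
  at node 22 with bounds (11, 34): OK
No violation found at any node.
Result: Valid BST


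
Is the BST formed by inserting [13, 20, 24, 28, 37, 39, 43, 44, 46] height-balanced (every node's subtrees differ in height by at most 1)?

Tree (level-order array): [13, None, 20, None, 24, None, 28, None, 37, None, 39, None, 43, None, 44, None, 46]
Definition: a tree is height-balanced if, at every node, |h(left) - h(right)| <= 1 (empty subtree has height -1).
Bottom-up per-node check:
  node 46: h_left=-1, h_right=-1, diff=0 [OK], height=0
  node 44: h_left=-1, h_right=0, diff=1 [OK], height=1
  node 43: h_left=-1, h_right=1, diff=2 [FAIL (|-1-1|=2 > 1)], height=2
  node 39: h_left=-1, h_right=2, diff=3 [FAIL (|-1-2|=3 > 1)], height=3
  node 37: h_left=-1, h_right=3, diff=4 [FAIL (|-1-3|=4 > 1)], height=4
  node 28: h_left=-1, h_right=4, diff=5 [FAIL (|-1-4|=5 > 1)], height=5
  node 24: h_left=-1, h_right=5, diff=6 [FAIL (|-1-5|=6 > 1)], height=6
  node 20: h_left=-1, h_right=6, diff=7 [FAIL (|-1-6|=7 > 1)], height=7
  node 13: h_left=-1, h_right=7, diff=8 [FAIL (|-1-7|=8 > 1)], height=8
Node 43 violates the condition: |-1 - 1| = 2 > 1.
Result: Not balanced


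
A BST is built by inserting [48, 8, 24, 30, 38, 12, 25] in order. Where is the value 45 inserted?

Starting tree (level order): [48, 8, None, None, 24, 12, 30, None, None, 25, 38]
Insertion path: 48 -> 8 -> 24 -> 30 -> 38
Result: insert 45 as right child of 38
Final tree (level order): [48, 8, None, None, 24, 12, 30, None, None, 25, 38, None, None, None, 45]


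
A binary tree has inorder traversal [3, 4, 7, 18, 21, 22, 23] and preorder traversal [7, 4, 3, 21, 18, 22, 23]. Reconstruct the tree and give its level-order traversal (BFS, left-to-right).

Inorder:  [3, 4, 7, 18, 21, 22, 23]
Preorder: [7, 4, 3, 21, 18, 22, 23]
Algorithm: preorder visits root first, so consume preorder in order;
for each root, split the current inorder slice at that value into
left-subtree inorder and right-subtree inorder, then recurse.
Recursive splits:
  root=7; inorder splits into left=[3, 4], right=[18, 21, 22, 23]
  root=4; inorder splits into left=[3], right=[]
  root=3; inorder splits into left=[], right=[]
  root=21; inorder splits into left=[18], right=[22, 23]
  root=18; inorder splits into left=[], right=[]
  root=22; inorder splits into left=[], right=[23]
  root=23; inorder splits into left=[], right=[]
Reconstructed level-order: [7, 4, 21, 3, 18, 22, 23]


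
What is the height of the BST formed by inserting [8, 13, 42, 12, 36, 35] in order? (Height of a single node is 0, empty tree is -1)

Insertion order: [8, 13, 42, 12, 36, 35]
Tree (level-order array): [8, None, 13, 12, 42, None, None, 36, None, 35]
Compute height bottom-up (empty subtree = -1):
  height(12) = 1 + max(-1, -1) = 0
  height(35) = 1 + max(-1, -1) = 0
  height(36) = 1 + max(0, -1) = 1
  height(42) = 1 + max(1, -1) = 2
  height(13) = 1 + max(0, 2) = 3
  height(8) = 1 + max(-1, 3) = 4
Height = 4


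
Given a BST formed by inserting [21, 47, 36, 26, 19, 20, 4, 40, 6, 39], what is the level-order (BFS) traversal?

Tree insertion order: [21, 47, 36, 26, 19, 20, 4, 40, 6, 39]
Tree (level-order array): [21, 19, 47, 4, 20, 36, None, None, 6, None, None, 26, 40, None, None, None, None, 39]
BFS from the root, enqueuing left then right child of each popped node:
  queue [21] -> pop 21, enqueue [19, 47], visited so far: [21]
  queue [19, 47] -> pop 19, enqueue [4, 20], visited so far: [21, 19]
  queue [47, 4, 20] -> pop 47, enqueue [36], visited so far: [21, 19, 47]
  queue [4, 20, 36] -> pop 4, enqueue [6], visited so far: [21, 19, 47, 4]
  queue [20, 36, 6] -> pop 20, enqueue [none], visited so far: [21, 19, 47, 4, 20]
  queue [36, 6] -> pop 36, enqueue [26, 40], visited so far: [21, 19, 47, 4, 20, 36]
  queue [6, 26, 40] -> pop 6, enqueue [none], visited so far: [21, 19, 47, 4, 20, 36, 6]
  queue [26, 40] -> pop 26, enqueue [none], visited so far: [21, 19, 47, 4, 20, 36, 6, 26]
  queue [40] -> pop 40, enqueue [39], visited so far: [21, 19, 47, 4, 20, 36, 6, 26, 40]
  queue [39] -> pop 39, enqueue [none], visited so far: [21, 19, 47, 4, 20, 36, 6, 26, 40, 39]
Result: [21, 19, 47, 4, 20, 36, 6, 26, 40, 39]


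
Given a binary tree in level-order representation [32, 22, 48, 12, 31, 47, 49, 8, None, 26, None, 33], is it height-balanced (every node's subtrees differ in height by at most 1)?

Tree (level-order array): [32, 22, 48, 12, 31, 47, 49, 8, None, 26, None, 33]
Definition: a tree is height-balanced if, at every node, |h(left) - h(right)| <= 1 (empty subtree has height -1).
Bottom-up per-node check:
  node 8: h_left=-1, h_right=-1, diff=0 [OK], height=0
  node 12: h_left=0, h_right=-1, diff=1 [OK], height=1
  node 26: h_left=-1, h_right=-1, diff=0 [OK], height=0
  node 31: h_left=0, h_right=-1, diff=1 [OK], height=1
  node 22: h_left=1, h_right=1, diff=0 [OK], height=2
  node 33: h_left=-1, h_right=-1, diff=0 [OK], height=0
  node 47: h_left=0, h_right=-1, diff=1 [OK], height=1
  node 49: h_left=-1, h_right=-1, diff=0 [OK], height=0
  node 48: h_left=1, h_right=0, diff=1 [OK], height=2
  node 32: h_left=2, h_right=2, diff=0 [OK], height=3
All nodes satisfy the balance condition.
Result: Balanced


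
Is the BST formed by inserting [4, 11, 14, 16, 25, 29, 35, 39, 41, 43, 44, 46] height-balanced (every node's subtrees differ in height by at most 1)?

Tree (level-order array): [4, None, 11, None, 14, None, 16, None, 25, None, 29, None, 35, None, 39, None, 41, None, 43, None, 44, None, 46]
Definition: a tree is height-balanced if, at every node, |h(left) - h(right)| <= 1 (empty subtree has height -1).
Bottom-up per-node check:
  node 46: h_left=-1, h_right=-1, diff=0 [OK], height=0
  node 44: h_left=-1, h_right=0, diff=1 [OK], height=1
  node 43: h_left=-1, h_right=1, diff=2 [FAIL (|-1-1|=2 > 1)], height=2
  node 41: h_left=-1, h_right=2, diff=3 [FAIL (|-1-2|=3 > 1)], height=3
  node 39: h_left=-1, h_right=3, diff=4 [FAIL (|-1-3|=4 > 1)], height=4
  node 35: h_left=-1, h_right=4, diff=5 [FAIL (|-1-4|=5 > 1)], height=5
  node 29: h_left=-1, h_right=5, diff=6 [FAIL (|-1-5|=6 > 1)], height=6
  node 25: h_left=-1, h_right=6, diff=7 [FAIL (|-1-6|=7 > 1)], height=7
  node 16: h_left=-1, h_right=7, diff=8 [FAIL (|-1-7|=8 > 1)], height=8
  node 14: h_left=-1, h_right=8, diff=9 [FAIL (|-1-8|=9 > 1)], height=9
  node 11: h_left=-1, h_right=9, diff=10 [FAIL (|-1-9|=10 > 1)], height=10
  node 4: h_left=-1, h_right=10, diff=11 [FAIL (|-1-10|=11 > 1)], height=11
Node 43 violates the condition: |-1 - 1| = 2 > 1.
Result: Not balanced


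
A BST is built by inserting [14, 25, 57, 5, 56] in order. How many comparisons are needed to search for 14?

Search path for 14: 14
Found: True
Comparisons: 1


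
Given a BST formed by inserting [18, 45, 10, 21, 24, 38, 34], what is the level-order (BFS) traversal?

Tree insertion order: [18, 45, 10, 21, 24, 38, 34]
Tree (level-order array): [18, 10, 45, None, None, 21, None, None, 24, None, 38, 34]
BFS from the root, enqueuing left then right child of each popped node:
  queue [18] -> pop 18, enqueue [10, 45], visited so far: [18]
  queue [10, 45] -> pop 10, enqueue [none], visited so far: [18, 10]
  queue [45] -> pop 45, enqueue [21], visited so far: [18, 10, 45]
  queue [21] -> pop 21, enqueue [24], visited so far: [18, 10, 45, 21]
  queue [24] -> pop 24, enqueue [38], visited so far: [18, 10, 45, 21, 24]
  queue [38] -> pop 38, enqueue [34], visited so far: [18, 10, 45, 21, 24, 38]
  queue [34] -> pop 34, enqueue [none], visited so far: [18, 10, 45, 21, 24, 38, 34]
Result: [18, 10, 45, 21, 24, 38, 34]


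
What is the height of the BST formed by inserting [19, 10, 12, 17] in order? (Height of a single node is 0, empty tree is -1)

Insertion order: [19, 10, 12, 17]
Tree (level-order array): [19, 10, None, None, 12, None, 17]
Compute height bottom-up (empty subtree = -1):
  height(17) = 1 + max(-1, -1) = 0
  height(12) = 1 + max(-1, 0) = 1
  height(10) = 1 + max(-1, 1) = 2
  height(19) = 1 + max(2, -1) = 3
Height = 3


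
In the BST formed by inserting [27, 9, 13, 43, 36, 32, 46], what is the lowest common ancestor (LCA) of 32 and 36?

Tree insertion order: [27, 9, 13, 43, 36, 32, 46]
Tree (level-order array): [27, 9, 43, None, 13, 36, 46, None, None, 32]
In a BST, the LCA of p=32, q=36 is the first node v on the
root-to-leaf path with p <= v <= q (go left if both < v, right if both > v).
Walk from root:
  at 27: both 32 and 36 > 27, go right
  at 43: both 32 and 36 < 43, go left
  at 36: 32 <= 36 <= 36, this is the LCA
LCA = 36


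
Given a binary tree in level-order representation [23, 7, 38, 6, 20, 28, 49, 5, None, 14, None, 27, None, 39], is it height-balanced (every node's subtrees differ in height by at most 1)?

Tree (level-order array): [23, 7, 38, 6, 20, 28, 49, 5, None, 14, None, 27, None, 39]
Definition: a tree is height-balanced if, at every node, |h(left) - h(right)| <= 1 (empty subtree has height -1).
Bottom-up per-node check:
  node 5: h_left=-1, h_right=-1, diff=0 [OK], height=0
  node 6: h_left=0, h_right=-1, diff=1 [OK], height=1
  node 14: h_left=-1, h_right=-1, diff=0 [OK], height=0
  node 20: h_left=0, h_right=-1, diff=1 [OK], height=1
  node 7: h_left=1, h_right=1, diff=0 [OK], height=2
  node 27: h_left=-1, h_right=-1, diff=0 [OK], height=0
  node 28: h_left=0, h_right=-1, diff=1 [OK], height=1
  node 39: h_left=-1, h_right=-1, diff=0 [OK], height=0
  node 49: h_left=0, h_right=-1, diff=1 [OK], height=1
  node 38: h_left=1, h_right=1, diff=0 [OK], height=2
  node 23: h_left=2, h_right=2, diff=0 [OK], height=3
All nodes satisfy the balance condition.
Result: Balanced


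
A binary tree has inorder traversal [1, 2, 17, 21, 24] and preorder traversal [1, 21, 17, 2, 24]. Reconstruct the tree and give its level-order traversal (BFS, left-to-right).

Inorder:  [1, 2, 17, 21, 24]
Preorder: [1, 21, 17, 2, 24]
Algorithm: preorder visits root first, so consume preorder in order;
for each root, split the current inorder slice at that value into
left-subtree inorder and right-subtree inorder, then recurse.
Recursive splits:
  root=1; inorder splits into left=[], right=[2, 17, 21, 24]
  root=21; inorder splits into left=[2, 17], right=[24]
  root=17; inorder splits into left=[2], right=[]
  root=2; inorder splits into left=[], right=[]
  root=24; inorder splits into left=[], right=[]
Reconstructed level-order: [1, 21, 17, 24, 2]


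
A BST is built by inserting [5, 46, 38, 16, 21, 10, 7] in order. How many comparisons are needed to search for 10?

Search path for 10: 5 -> 46 -> 38 -> 16 -> 10
Found: True
Comparisons: 5


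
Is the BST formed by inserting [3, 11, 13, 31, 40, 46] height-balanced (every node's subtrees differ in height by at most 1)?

Tree (level-order array): [3, None, 11, None, 13, None, 31, None, 40, None, 46]
Definition: a tree is height-balanced if, at every node, |h(left) - h(right)| <= 1 (empty subtree has height -1).
Bottom-up per-node check:
  node 46: h_left=-1, h_right=-1, diff=0 [OK], height=0
  node 40: h_left=-1, h_right=0, diff=1 [OK], height=1
  node 31: h_left=-1, h_right=1, diff=2 [FAIL (|-1-1|=2 > 1)], height=2
  node 13: h_left=-1, h_right=2, diff=3 [FAIL (|-1-2|=3 > 1)], height=3
  node 11: h_left=-1, h_right=3, diff=4 [FAIL (|-1-3|=4 > 1)], height=4
  node 3: h_left=-1, h_right=4, diff=5 [FAIL (|-1-4|=5 > 1)], height=5
Node 31 violates the condition: |-1 - 1| = 2 > 1.
Result: Not balanced


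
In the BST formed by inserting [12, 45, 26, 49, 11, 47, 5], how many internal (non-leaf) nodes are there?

Tree built from: [12, 45, 26, 49, 11, 47, 5]
Tree (level-order array): [12, 11, 45, 5, None, 26, 49, None, None, None, None, 47]
Rule: An internal node has at least one child.
Per-node child counts:
  node 12: 2 child(ren)
  node 11: 1 child(ren)
  node 5: 0 child(ren)
  node 45: 2 child(ren)
  node 26: 0 child(ren)
  node 49: 1 child(ren)
  node 47: 0 child(ren)
Matching nodes: [12, 11, 45, 49]
Count of internal (non-leaf) nodes: 4


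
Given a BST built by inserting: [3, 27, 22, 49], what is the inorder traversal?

Tree insertion order: [3, 27, 22, 49]
Tree (level-order array): [3, None, 27, 22, 49]
Inorder traversal: [3, 22, 27, 49]


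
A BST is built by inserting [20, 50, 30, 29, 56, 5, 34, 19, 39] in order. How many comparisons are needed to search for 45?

Search path for 45: 20 -> 50 -> 30 -> 34 -> 39
Found: False
Comparisons: 5


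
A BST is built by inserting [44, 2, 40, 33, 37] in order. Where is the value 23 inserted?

Starting tree (level order): [44, 2, None, None, 40, 33, None, None, 37]
Insertion path: 44 -> 2 -> 40 -> 33
Result: insert 23 as left child of 33
Final tree (level order): [44, 2, None, None, 40, 33, None, 23, 37]


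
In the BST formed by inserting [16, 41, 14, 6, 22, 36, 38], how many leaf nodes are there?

Tree built from: [16, 41, 14, 6, 22, 36, 38]
Tree (level-order array): [16, 14, 41, 6, None, 22, None, None, None, None, 36, None, 38]
Rule: A leaf has 0 children.
Per-node child counts:
  node 16: 2 child(ren)
  node 14: 1 child(ren)
  node 6: 0 child(ren)
  node 41: 1 child(ren)
  node 22: 1 child(ren)
  node 36: 1 child(ren)
  node 38: 0 child(ren)
Matching nodes: [6, 38]
Count of leaf nodes: 2


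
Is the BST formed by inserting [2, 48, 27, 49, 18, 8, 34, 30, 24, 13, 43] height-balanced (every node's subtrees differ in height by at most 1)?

Tree (level-order array): [2, None, 48, 27, 49, 18, 34, None, None, 8, 24, 30, 43, None, 13]
Definition: a tree is height-balanced if, at every node, |h(left) - h(right)| <= 1 (empty subtree has height -1).
Bottom-up per-node check:
  node 13: h_left=-1, h_right=-1, diff=0 [OK], height=0
  node 8: h_left=-1, h_right=0, diff=1 [OK], height=1
  node 24: h_left=-1, h_right=-1, diff=0 [OK], height=0
  node 18: h_left=1, h_right=0, diff=1 [OK], height=2
  node 30: h_left=-1, h_right=-1, diff=0 [OK], height=0
  node 43: h_left=-1, h_right=-1, diff=0 [OK], height=0
  node 34: h_left=0, h_right=0, diff=0 [OK], height=1
  node 27: h_left=2, h_right=1, diff=1 [OK], height=3
  node 49: h_left=-1, h_right=-1, diff=0 [OK], height=0
  node 48: h_left=3, h_right=0, diff=3 [FAIL (|3-0|=3 > 1)], height=4
  node 2: h_left=-1, h_right=4, diff=5 [FAIL (|-1-4|=5 > 1)], height=5
Node 48 violates the condition: |3 - 0| = 3 > 1.
Result: Not balanced


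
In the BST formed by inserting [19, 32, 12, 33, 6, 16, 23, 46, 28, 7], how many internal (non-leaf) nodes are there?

Tree built from: [19, 32, 12, 33, 6, 16, 23, 46, 28, 7]
Tree (level-order array): [19, 12, 32, 6, 16, 23, 33, None, 7, None, None, None, 28, None, 46]
Rule: An internal node has at least one child.
Per-node child counts:
  node 19: 2 child(ren)
  node 12: 2 child(ren)
  node 6: 1 child(ren)
  node 7: 0 child(ren)
  node 16: 0 child(ren)
  node 32: 2 child(ren)
  node 23: 1 child(ren)
  node 28: 0 child(ren)
  node 33: 1 child(ren)
  node 46: 0 child(ren)
Matching nodes: [19, 12, 6, 32, 23, 33]
Count of internal (non-leaf) nodes: 6


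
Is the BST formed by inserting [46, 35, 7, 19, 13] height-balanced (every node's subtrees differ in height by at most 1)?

Tree (level-order array): [46, 35, None, 7, None, None, 19, 13]
Definition: a tree is height-balanced if, at every node, |h(left) - h(right)| <= 1 (empty subtree has height -1).
Bottom-up per-node check:
  node 13: h_left=-1, h_right=-1, diff=0 [OK], height=0
  node 19: h_left=0, h_right=-1, diff=1 [OK], height=1
  node 7: h_left=-1, h_right=1, diff=2 [FAIL (|-1-1|=2 > 1)], height=2
  node 35: h_left=2, h_right=-1, diff=3 [FAIL (|2--1|=3 > 1)], height=3
  node 46: h_left=3, h_right=-1, diff=4 [FAIL (|3--1|=4 > 1)], height=4
Node 7 violates the condition: |-1 - 1| = 2 > 1.
Result: Not balanced


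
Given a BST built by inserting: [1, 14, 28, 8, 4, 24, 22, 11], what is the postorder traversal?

Tree insertion order: [1, 14, 28, 8, 4, 24, 22, 11]
Tree (level-order array): [1, None, 14, 8, 28, 4, 11, 24, None, None, None, None, None, 22]
Postorder traversal: [4, 11, 8, 22, 24, 28, 14, 1]


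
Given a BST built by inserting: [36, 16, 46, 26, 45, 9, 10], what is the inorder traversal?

Tree insertion order: [36, 16, 46, 26, 45, 9, 10]
Tree (level-order array): [36, 16, 46, 9, 26, 45, None, None, 10]
Inorder traversal: [9, 10, 16, 26, 36, 45, 46]


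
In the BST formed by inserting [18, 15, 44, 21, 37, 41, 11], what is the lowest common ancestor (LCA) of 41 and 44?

Tree insertion order: [18, 15, 44, 21, 37, 41, 11]
Tree (level-order array): [18, 15, 44, 11, None, 21, None, None, None, None, 37, None, 41]
In a BST, the LCA of p=41, q=44 is the first node v on the
root-to-leaf path with p <= v <= q (go left if both < v, right if both > v).
Walk from root:
  at 18: both 41 and 44 > 18, go right
  at 44: 41 <= 44 <= 44, this is the LCA
LCA = 44


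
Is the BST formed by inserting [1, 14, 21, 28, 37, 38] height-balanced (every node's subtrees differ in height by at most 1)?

Tree (level-order array): [1, None, 14, None, 21, None, 28, None, 37, None, 38]
Definition: a tree is height-balanced if, at every node, |h(left) - h(right)| <= 1 (empty subtree has height -1).
Bottom-up per-node check:
  node 38: h_left=-1, h_right=-1, diff=0 [OK], height=0
  node 37: h_left=-1, h_right=0, diff=1 [OK], height=1
  node 28: h_left=-1, h_right=1, diff=2 [FAIL (|-1-1|=2 > 1)], height=2
  node 21: h_left=-1, h_right=2, diff=3 [FAIL (|-1-2|=3 > 1)], height=3
  node 14: h_left=-1, h_right=3, diff=4 [FAIL (|-1-3|=4 > 1)], height=4
  node 1: h_left=-1, h_right=4, diff=5 [FAIL (|-1-4|=5 > 1)], height=5
Node 28 violates the condition: |-1 - 1| = 2 > 1.
Result: Not balanced


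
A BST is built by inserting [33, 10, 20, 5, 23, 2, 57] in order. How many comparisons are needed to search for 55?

Search path for 55: 33 -> 57
Found: False
Comparisons: 2


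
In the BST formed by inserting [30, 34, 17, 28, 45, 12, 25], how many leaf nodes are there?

Tree built from: [30, 34, 17, 28, 45, 12, 25]
Tree (level-order array): [30, 17, 34, 12, 28, None, 45, None, None, 25]
Rule: A leaf has 0 children.
Per-node child counts:
  node 30: 2 child(ren)
  node 17: 2 child(ren)
  node 12: 0 child(ren)
  node 28: 1 child(ren)
  node 25: 0 child(ren)
  node 34: 1 child(ren)
  node 45: 0 child(ren)
Matching nodes: [12, 25, 45]
Count of leaf nodes: 3


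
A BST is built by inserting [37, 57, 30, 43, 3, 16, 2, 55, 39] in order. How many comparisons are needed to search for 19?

Search path for 19: 37 -> 30 -> 3 -> 16
Found: False
Comparisons: 4


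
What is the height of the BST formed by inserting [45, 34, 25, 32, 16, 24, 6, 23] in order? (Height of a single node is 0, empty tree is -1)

Insertion order: [45, 34, 25, 32, 16, 24, 6, 23]
Tree (level-order array): [45, 34, None, 25, None, 16, 32, 6, 24, None, None, None, None, 23]
Compute height bottom-up (empty subtree = -1):
  height(6) = 1 + max(-1, -1) = 0
  height(23) = 1 + max(-1, -1) = 0
  height(24) = 1 + max(0, -1) = 1
  height(16) = 1 + max(0, 1) = 2
  height(32) = 1 + max(-1, -1) = 0
  height(25) = 1 + max(2, 0) = 3
  height(34) = 1 + max(3, -1) = 4
  height(45) = 1 + max(4, -1) = 5
Height = 5


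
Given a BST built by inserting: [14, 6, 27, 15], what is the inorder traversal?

Tree insertion order: [14, 6, 27, 15]
Tree (level-order array): [14, 6, 27, None, None, 15]
Inorder traversal: [6, 14, 15, 27]


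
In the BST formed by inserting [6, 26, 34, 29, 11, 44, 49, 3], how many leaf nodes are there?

Tree built from: [6, 26, 34, 29, 11, 44, 49, 3]
Tree (level-order array): [6, 3, 26, None, None, 11, 34, None, None, 29, 44, None, None, None, 49]
Rule: A leaf has 0 children.
Per-node child counts:
  node 6: 2 child(ren)
  node 3: 0 child(ren)
  node 26: 2 child(ren)
  node 11: 0 child(ren)
  node 34: 2 child(ren)
  node 29: 0 child(ren)
  node 44: 1 child(ren)
  node 49: 0 child(ren)
Matching nodes: [3, 11, 29, 49]
Count of leaf nodes: 4


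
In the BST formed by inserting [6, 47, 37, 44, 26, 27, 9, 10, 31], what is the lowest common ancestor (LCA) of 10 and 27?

Tree insertion order: [6, 47, 37, 44, 26, 27, 9, 10, 31]
Tree (level-order array): [6, None, 47, 37, None, 26, 44, 9, 27, None, None, None, 10, None, 31]
In a BST, the LCA of p=10, q=27 is the first node v on the
root-to-leaf path with p <= v <= q (go left if both < v, right if both > v).
Walk from root:
  at 6: both 10 and 27 > 6, go right
  at 47: both 10 and 27 < 47, go left
  at 37: both 10 and 27 < 37, go left
  at 26: 10 <= 26 <= 27, this is the LCA
LCA = 26


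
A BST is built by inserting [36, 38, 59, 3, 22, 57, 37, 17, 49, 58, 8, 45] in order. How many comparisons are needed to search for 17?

Search path for 17: 36 -> 3 -> 22 -> 17
Found: True
Comparisons: 4


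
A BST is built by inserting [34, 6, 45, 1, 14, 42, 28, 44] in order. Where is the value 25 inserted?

Starting tree (level order): [34, 6, 45, 1, 14, 42, None, None, None, None, 28, None, 44]
Insertion path: 34 -> 6 -> 14 -> 28
Result: insert 25 as left child of 28
Final tree (level order): [34, 6, 45, 1, 14, 42, None, None, None, None, 28, None, 44, 25]


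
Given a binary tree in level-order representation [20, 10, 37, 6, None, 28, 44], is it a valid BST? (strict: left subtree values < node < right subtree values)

Level-order array: [20, 10, 37, 6, None, 28, 44]
Validate using subtree bounds (lo, hi): at each node, require lo < value < hi,
then recurse left with hi=value and right with lo=value.
Preorder trace (stopping at first violation):
  at node 20 with bounds (-inf, +inf): OK
  at node 10 with bounds (-inf, 20): OK
  at node 6 with bounds (-inf, 10): OK
  at node 37 with bounds (20, +inf): OK
  at node 28 with bounds (20, 37): OK
  at node 44 with bounds (37, +inf): OK
No violation found at any node.
Result: Valid BST


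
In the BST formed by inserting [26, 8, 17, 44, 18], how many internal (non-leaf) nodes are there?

Tree built from: [26, 8, 17, 44, 18]
Tree (level-order array): [26, 8, 44, None, 17, None, None, None, 18]
Rule: An internal node has at least one child.
Per-node child counts:
  node 26: 2 child(ren)
  node 8: 1 child(ren)
  node 17: 1 child(ren)
  node 18: 0 child(ren)
  node 44: 0 child(ren)
Matching nodes: [26, 8, 17]
Count of internal (non-leaf) nodes: 3


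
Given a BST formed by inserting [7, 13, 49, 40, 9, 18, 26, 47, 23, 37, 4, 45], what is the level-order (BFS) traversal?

Tree insertion order: [7, 13, 49, 40, 9, 18, 26, 47, 23, 37, 4, 45]
Tree (level-order array): [7, 4, 13, None, None, 9, 49, None, None, 40, None, 18, 47, None, 26, 45, None, 23, 37]
BFS from the root, enqueuing left then right child of each popped node:
  queue [7] -> pop 7, enqueue [4, 13], visited so far: [7]
  queue [4, 13] -> pop 4, enqueue [none], visited so far: [7, 4]
  queue [13] -> pop 13, enqueue [9, 49], visited so far: [7, 4, 13]
  queue [9, 49] -> pop 9, enqueue [none], visited so far: [7, 4, 13, 9]
  queue [49] -> pop 49, enqueue [40], visited so far: [7, 4, 13, 9, 49]
  queue [40] -> pop 40, enqueue [18, 47], visited so far: [7, 4, 13, 9, 49, 40]
  queue [18, 47] -> pop 18, enqueue [26], visited so far: [7, 4, 13, 9, 49, 40, 18]
  queue [47, 26] -> pop 47, enqueue [45], visited so far: [7, 4, 13, 9, 49, 40, 18, 47]
  queue [26, 45] -> pop 26, enqueue [23, 37], visited so far: [7, 4, 13, 9, 49, 40, 18, 47, 26]
  queue [45, 23, 37] -> pop 45, enqueue [none], visited so far: [7, 4, 13, 9, 49, 40, 18, 47, 26, 45]
  queue [23, 37] -> pop 23, enqueue [none], visited so far: [7, 4, 13, 9, 49, 40, 18, 47, 26, 45, 23]
  queue [37] -> pop 37, enqueue [none], visited so far: [7, 4, 13, 9, 49, 40, 18, 47, 26, 45, 23, 37]
Result: [7, 4, 13, 9, 49, 40, 18, 47, 26, 45, 23, 37]


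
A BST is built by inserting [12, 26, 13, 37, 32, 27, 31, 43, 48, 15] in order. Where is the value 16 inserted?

Starting tree (level order): [12, None, 26, 13, 37, None, 15, 32, 43, None, None, 27, None, None, 48, None, 31]
Insertion path: 12 -> 26 -> 13 -> 15
Result: insert 16 as right child of 15
Final tree (level order): [12, None, 26, 13, 37, None, 15, 32, 43, None, 16, 27, None, None, 48, None, None, None, 31]


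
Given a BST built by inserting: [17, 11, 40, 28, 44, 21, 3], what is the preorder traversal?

Tree insertion order: [17, 11, 40, 28, 44, 21, 3]
Tree (level-order array): [17, 11, 40, 3, None, 28, 44, None, None, 21]
Preorder traversal: [17, 11, 3, 40, 28, 21, 44]


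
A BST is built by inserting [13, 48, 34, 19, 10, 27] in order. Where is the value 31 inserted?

Starting tree (level order): [13, 10, 48, None, None, 34, None, 19, None, None, 27]
Insertion path: 13 -> 48 -> 34 -> 19 -> 27
Result: insert 31 as right child of 27
Final tree (level order): [13, 10, 48, None, None, 34, None, 19, None, None, 27, None, 31]


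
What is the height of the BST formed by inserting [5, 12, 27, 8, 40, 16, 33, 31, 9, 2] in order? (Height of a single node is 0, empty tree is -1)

Insertion order: [5, 12, 27, 8, 40, 16, 33, 31, 9, 2]
Tree (level-order array): [5, 2, 12, None, None, 8, 27, None, 9, 16, 40, None, None, None, None, 33, None, 31]
Compute height bottom-up (empty subtree = -1):
  height(2) = 1 + max(-1, -1) = 0
  height(9) = 1 + max(-1, -1) = 0
  height(8) = 1 + max(-1, 0) = 1
  height(16) = 1 + max(-1, -1) = 0
  height(31) = 1 + max(-1, -1) = 0
  height(33) = 1 + max(0, -1) = 1
  height(40) = 1 + max(1, -1) = 2
  height(27) = 1 + max(0, 2) = 3
  height(12) = 1 + max(1, 3) = 4
  height(5) = 1 + max(0, 4) = 5
Height = 5


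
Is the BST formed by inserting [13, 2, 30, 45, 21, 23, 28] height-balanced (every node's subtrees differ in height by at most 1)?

Tree (level-order array): [13, 2, 30, None, None, 21, 45, None, 23, None, None, None, 28]
Definition: a tree is height-balanced if, at every node, |h(left) - h(right)| <= 1 (empty subtree has height -1).
Bottom-up per-node check:
  node 2: h_left=-1, h_right=-1, diff=0 [OK], height=0
  node 28: h_left=-1, h_right=-1, diff=0 [OK], height=0
  node 23: h_left=-1, h_right=0, diff=1 [OK], height=1
  node 21: h_left=-1, h_right=1, diff=2 [FAIL (|-1-1|=2 > 1)], height=2
  node 45: h_left=-1, h_right=-1, diff=0 [OK], height=0
  node 30: h_left=2, h_right=0, diff=2 [FAIL (|2-0|=2 > 1)], height=3
  node 13: h_left=0, h_right=3, diff=3 [FAIL (|0-3|=3 > 1)], height=4
Node 21 violates the condition: |-1 - 1| = 2 > 1.
Result: Not balanced


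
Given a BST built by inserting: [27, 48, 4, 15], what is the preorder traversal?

Tree insertion order: [27, 48, 4, 15]
Tree (level-order array): [27, 4, 48, None, 15]
Preorder traversal: [27, 4, 15, 48]


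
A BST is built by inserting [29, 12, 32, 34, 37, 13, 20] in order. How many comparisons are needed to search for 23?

Search path for 23: 29 -> 12 -> 13 -> 20
Found: False
Comparisons: 4


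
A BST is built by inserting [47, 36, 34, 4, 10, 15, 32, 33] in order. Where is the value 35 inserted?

Starting tree (level order): [47, 36, None, 34, None, 4, None, None, 10, None, 15, None, 32, None, 33]
Insertion path: 47 -> 36 -> 34
Result: insert 35 as right child of 34
Final tree (level order): [47, 36, None, 34, None, 4, 35, None, 10, None, None, None, 15, None, 32, None, 33]


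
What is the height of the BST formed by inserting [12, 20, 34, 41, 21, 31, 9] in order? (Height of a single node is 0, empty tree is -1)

Insertion order: [12, 20, 34, 41, 21, 31, 9]
Tree (level-order array): [12, 9, 20, None, None, None, 34, 21, 41, None, 31]
Compute height bottom-up (empty subtree = -1):
  height(9) = 1 + max(-1, -1) = 0
  height(31) = 1 + max(-1, -1) = 0
  height(21) = 1 + max(-1, 0) = 1
  height(41) = 1 + max(-1, -1) = 0
  height(34) = 1 + max(1, 0) = 2
  height(20) = 1 + max(-1, 2) = 3
  height(12) = 1 + max(0, 3) = 4
Height = 4


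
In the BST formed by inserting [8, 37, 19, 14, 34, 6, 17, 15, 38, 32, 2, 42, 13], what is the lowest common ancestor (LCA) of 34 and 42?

Tree insertion order: [8, 37, 19, 14, 34, 6, 17, 15, 38, 32, 2, 42, 13]
Tree (level-order array): [8, 6, 37, 2, None, 19, 38, None, None, 14, 34, None, 42, 13, 17, 32, None, None, None, None, None, 15]
In a BST, the LCA of p=34, q=42 is the first node v on the
root-to-leaf path with p <= v <= q (go left if both < v, right if both > v).
Walk from root:
  at 8: both 34 and 42 > 8, go right
  at 37: 34 <= 37 <= 42, this is the LCA
LCA = 37


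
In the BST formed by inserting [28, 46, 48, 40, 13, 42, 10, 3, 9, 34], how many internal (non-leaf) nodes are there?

Tree built from: [28, 46, 48, 40, 13, 42, 10, 3, 9, 34]
Tree (level-order array): [28, 13, 46, 10, None, 40, 48, 3, None, 34, 42, None, None, None, 9]
Rule: An internal node has at least one child.
Per-node child counts:
  node 28: 2 child(ren)
  node 13: 1 child(ren)
  node 10: 1 child(ren)
  node 3: 1 child(ren)
  node 9: 0 child(ren)
  node 46: 2 child(ren)
  node 40: 2 child(ren)
  node 34: 0 child(ren)
  node 42: 0 child(ren)
  node 48: 0 child(ren)
Matching nodes: [28, 13, 10, 3, 46, 40]
Count of internal (non-leaf) nodes: 6


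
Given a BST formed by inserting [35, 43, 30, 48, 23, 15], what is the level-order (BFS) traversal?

Tree insertion order: [35, 43, 30, 48, 23, 15]
Tree (level-order array): [35, 30, 43, 23, None, None, 48, 15]
BFS from the root, enqueuing left then right child of each popped node:
  queue [35] -> pop 35, enqueue [30, 43], visited so far: [35]
  queue [30, 43] -> pop 30, enqueue [23], visited so far: [35, 30]
  queue [43, 23] -> pop 43, enqueue [48], visited so far: [35, 30, 43]
  queue [23, 48] -> pop 23, enqueue [15], visited so far: [35, 30, 43, 23]
  queue [48, 15] -> pop 48, enqueue [none], visited so far: [35, 30, 43, 23, 48]
  queue [15] -> pop 15, enqueue [none], visited so far: [35, 30, 43, 23, 48, 15]
Result: [35, 30, 43, 23, 48, 15]


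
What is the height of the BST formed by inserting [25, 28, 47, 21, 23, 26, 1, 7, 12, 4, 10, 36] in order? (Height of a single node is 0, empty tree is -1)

Insertion order: [25, 28, 47, 21, 23, 26, 1, 7, 12, 4, 10, 36]
Tree (level-order array): [25, 21, 28, 1, 23, 26, 47, None, 7, None, None, None, None, 36, None, 4, 12, None, None, None, None, 10]
Compute height bottom-up (empty subtree = -1):
  height(4) = 1 + max(-1, -1) = 0
  height(10) = 1 + max(-1, -1) = 0
  height(12) = 1 + max(0, -1) = 1
  height(7) = 1 + max(0, 1) = 2
  height(1) = 1 + max(-1, 2) = 3
  height(23) = 1 + max(-1, -1) = 0
  height(21) = 1 + max(3, 0) = 4
  height(26) = 1 + max(-1, -1) = 0
  height(36) = 1 + max(-1, -1) = 0
  height(47) = 1 + max(0, -1) = 1
  height(28) = 1 + max(0, 1) = 2
  height(25) = 1 + max(4, 2) = 5
Height = 5


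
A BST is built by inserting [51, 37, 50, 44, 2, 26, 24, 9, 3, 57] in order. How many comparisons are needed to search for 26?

Search path for 26: 51 -> 37 -> 2 -> 26
Found: True
Comparisons: 4


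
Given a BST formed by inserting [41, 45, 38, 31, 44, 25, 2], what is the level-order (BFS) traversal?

Tree insertion order: [41, 45, 38, 31, 44, 25, 2]
Tree (level-order array): [41, 38, 45, 31, None, 44, None, 25, None, None, None, 2]
BFS from the root, enqueuing left then right child of each popped node:
  queue [41] -> pop 41, enqueue [38, 45], visited so far: [41]
  queue [38, 45] -> pop 38, enqueue [31], visited so far: [41, 38]
  queue [45, 31] -> pop 45, enqueue [44], visited so far: [41, 38, 45]
  queue [31, 44] -> pop 31, enqueue [25], visited so far: [41, 38, 45, 31]
  queue [44, 25] -> pop 44, enqueue [none], visited so far: [41, 38, 45, 31, 44]
  queue [25] -> pop 25, enqueue [2], visited so far: [41, 38, 45, 31, 44, 25]
  queue [2] -> pop 2, enqueue [none], visited so far: [41, 38, 45, 31, 44, 25, 2]
Result: [41, 38, 45, 31, 44, 25, 2]


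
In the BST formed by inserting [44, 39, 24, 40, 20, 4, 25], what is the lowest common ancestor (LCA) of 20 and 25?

Tree insertion order: [44, 39, 24, 40, 20, 4, 25]
Tree (level-order array): [44, 39, None, 24, 40, 20, 25, None, None, 4]
In a BST, the LCA of p=20, q=25 is the first node v on the
root-to-leaf path with p <= v <= q (go left if both < v, right if both > v).
Walk from root:
  at 44: both 20 and 25 < 44, go left
  at 39: both 20 and 25 < 39, go left
  at 24: 20 <= 24 <= 25, this is the LCA
LCA = 24
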